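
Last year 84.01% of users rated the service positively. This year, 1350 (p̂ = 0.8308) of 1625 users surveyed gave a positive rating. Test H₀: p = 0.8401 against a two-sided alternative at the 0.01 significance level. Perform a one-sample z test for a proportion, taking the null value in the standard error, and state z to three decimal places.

z = -1.026

p̂ = 1350/1625 = 0.83077.
SE = √(p₀(1−p₀)/n) = √(0.13433/1625) = 0.00909.
z = (0.83077 − 0.8401)/0.00909 = -0.00933/0.00909 = -1.026.
p-value = 2·P(Z > 1.026) ≈ 0.3048. With α = 0.01, fail to reject H₀.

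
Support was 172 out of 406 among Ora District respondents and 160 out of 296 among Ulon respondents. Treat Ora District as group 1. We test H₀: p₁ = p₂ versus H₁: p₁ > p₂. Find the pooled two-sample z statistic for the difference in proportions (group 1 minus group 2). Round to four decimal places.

p̂₁ = 172/406 = 0.423645, p̂₂ = 160/296 = 0.540541.
Pooled p̂ = (172+160)/(406+296) = 332/702 = 0.472934.
SE = √(0.249267 × 0.00584143) = 0.038159.
z = (0.423645 − 0.540541)/0.038159 = -0.116896/0.038159 = -3.0634.
p-value = P(Z > -3.063) ≈ 0.9989.

z = -3.0634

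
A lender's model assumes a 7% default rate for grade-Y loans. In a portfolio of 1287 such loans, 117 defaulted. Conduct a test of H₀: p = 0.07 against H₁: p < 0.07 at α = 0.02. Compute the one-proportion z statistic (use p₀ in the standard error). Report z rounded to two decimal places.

z = 2.94

p̂ = 117/1287 ≈ 0.0909.
SE = √(p₀(1−p₀)/n) = √(0.0651/1287) = 0.0071.
z = (0.0909 − 0.07)/0.0071 = 0.0209/0.0071 = 2.94.
p-value = P(Z < 2.940) ≈ 0.9984. With α = 0.02, fail to reject H₀.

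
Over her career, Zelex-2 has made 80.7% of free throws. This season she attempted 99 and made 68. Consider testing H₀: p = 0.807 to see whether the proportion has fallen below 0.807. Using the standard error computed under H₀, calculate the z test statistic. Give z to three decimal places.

p̂ = 68/99 ≈ 0.68687.
Under H₀, SE = √(0.807·0.193/99) = √(0.00157324) = 0.03966.
z = (0.68687 − 0.807)/0.03966 = -0.12013/0.03966 = -3.029.

z = -3.029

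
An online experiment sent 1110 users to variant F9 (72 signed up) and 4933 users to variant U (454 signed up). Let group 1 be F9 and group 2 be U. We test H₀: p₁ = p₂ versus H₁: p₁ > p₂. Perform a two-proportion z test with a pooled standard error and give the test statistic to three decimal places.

z = -2.901

p̂₁ = 72/1110 = 0.064865, p̂₂ = 454/4933 = 0.092033.
Pooled p̂ = (72+454)/(1110+4933) = 526/6043 = 0.087043.
SE = √(0.0794664 × 0.00110362) = 0.009365.
z = (0.064865 − 0.092033)/0.009365 = -0.027168/0.009365 = -2.901.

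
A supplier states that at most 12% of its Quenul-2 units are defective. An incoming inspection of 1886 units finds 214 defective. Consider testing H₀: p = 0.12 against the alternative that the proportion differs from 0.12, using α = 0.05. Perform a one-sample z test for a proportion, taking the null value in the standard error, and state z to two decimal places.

p̂ = 214/1886 ≈ 0.1135.
SE = √(p₀(1−p₀)/n) = √(0.1056/1886) = 0.0075.
z = (0.1135 − 0.12)/0.0075 = -0.0065/0.0075 = -0.87.
Two-sided p-value ≈ 2·Φ(−0.873) = 0.3827; since p > α = 0.05, fail to reject H₀.

z = -0.87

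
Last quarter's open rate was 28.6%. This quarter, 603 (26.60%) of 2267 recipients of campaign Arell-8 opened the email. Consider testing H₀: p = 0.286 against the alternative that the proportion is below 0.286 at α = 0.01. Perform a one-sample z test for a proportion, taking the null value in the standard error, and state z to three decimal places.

z = -2.108

p̂ = 603/2267 = 0.265990.
SE = √(p₀(1−p₀)/n) = √(0.2042/2267) = 0.009491.
z = (0.265990 − 0.286)/0.009491 = -0.020010/0.009491 = -2.108.
p-value = P(Z < -2.108) ≈ 0.0175, so at α = 0.01 we fail to reject H₀.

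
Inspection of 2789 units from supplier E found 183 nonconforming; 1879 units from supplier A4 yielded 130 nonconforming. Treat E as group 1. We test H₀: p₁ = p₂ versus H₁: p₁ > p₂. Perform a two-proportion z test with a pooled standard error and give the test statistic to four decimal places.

p̂₁ = 183/2789 = 0.065615, p̂₂ = 130/1879 = 0.069186.
Pooled p̂ = (183+130)/(2789+1879) = 313/4668 = 0.067052.
SE = √(0.0625563 × 0.000890749) = 0.007465.
z = (0.065615 − 0.069186)/0.007465 = -0.003571/0.007465 = -0.4784.

z = -0.4784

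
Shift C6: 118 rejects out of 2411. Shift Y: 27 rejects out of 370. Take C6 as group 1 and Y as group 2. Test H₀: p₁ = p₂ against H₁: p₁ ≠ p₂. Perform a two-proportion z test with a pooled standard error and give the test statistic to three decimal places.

p̂₁ = 118/2411 ≈ 0.04894, p̂₂ = 27/370 ≈ 0.07297.
Pooled p̂ = (118+27)/(2411+370) = 145/2781 = 0.05214.
SE = √(p̂(1−p̂)(1/n₁+1/n₂)) = √(0.05214·0.94786·0.00311747) = √(0.000154068) = 0.01241.
z = (0.04894 − 0.07297)/0.01241 = -0.02403/0.01241 = -1.936.

z = -1.936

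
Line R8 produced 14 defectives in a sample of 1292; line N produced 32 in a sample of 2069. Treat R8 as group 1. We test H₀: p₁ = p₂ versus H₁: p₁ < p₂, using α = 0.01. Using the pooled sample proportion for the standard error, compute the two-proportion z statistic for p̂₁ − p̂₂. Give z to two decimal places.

z = -1.12

p̂₁ = 14/1292 ≈ 0.01084, p̂₂ = 32/2069 ≈ 0.01547.
Pooled p̂ = (14+32)/(1292+2069) = 46/3361 = 0.01369.
SE = √(p̂(1−p̂)(1/n₁+1/n₂)) = √(0.01369·0.98631·0.00125732) = √(1.69727e-05) = 0.00412.
z = (0.01084 − 0.01547)/0.00412 = -0.00463/0.00412 = -1.12.
p-value = P(Z < -1.124) ≈ 0.1305, so at α = 0.01 we fail to reject H₀.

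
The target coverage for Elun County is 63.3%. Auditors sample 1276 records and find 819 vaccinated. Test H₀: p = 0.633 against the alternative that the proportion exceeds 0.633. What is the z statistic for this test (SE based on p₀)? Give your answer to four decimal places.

z = 0.6559

p̂ = 819/1276 ≈ 0.641850.
Standard error under H₀: √(0.633×0.367/1276) = 0.013493.
z = (0.641850 − 0.633)/0.013493 = 0.008850/0.013493 = 0.6559.
p-value = P(Z > 0.656) ≈ 0.2560.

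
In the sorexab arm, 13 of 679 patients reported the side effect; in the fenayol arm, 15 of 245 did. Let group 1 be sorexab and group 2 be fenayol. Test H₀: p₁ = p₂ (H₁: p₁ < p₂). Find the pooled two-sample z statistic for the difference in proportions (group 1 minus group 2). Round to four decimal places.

p̂₁ = 13/679 ≈ 0.0191458, p̂₂ = 15/245 ≈ 0.0612245.
Pooled p̂ = (13+15)/(679+245) = 28/924 = 0.0303030.
SE = √(0.0293848 × 0.00555439) = 0.0127755.
z = (0.0191458 − 0.0612245)/0.0127755 = -0.0420787/0.0127755 = -3.2937.
p-value = P(Z < -3.294) ≈ 0.0005.

z = -3.2937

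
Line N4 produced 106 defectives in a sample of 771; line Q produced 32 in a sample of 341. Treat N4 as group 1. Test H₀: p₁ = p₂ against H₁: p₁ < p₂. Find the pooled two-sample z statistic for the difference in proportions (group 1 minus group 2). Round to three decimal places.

z = 2.035

p̂₁ = 106/771 = 0.13748, p̂₂ = 32/341 = 0.09384.
Pooled p̂ = (106+32)/(771+341) = 138/1112 = 0.12410.
SE = √(0.1087 × 0.00422957) = 0.02144.
z = (0.13748 − 0.09384)/0.02144 = 0.04364/0.02144 = 2.035.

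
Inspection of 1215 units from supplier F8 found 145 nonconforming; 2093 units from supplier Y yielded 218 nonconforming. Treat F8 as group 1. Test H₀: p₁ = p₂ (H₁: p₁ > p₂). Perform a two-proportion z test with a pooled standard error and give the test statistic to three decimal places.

p̂₁ = 145/1215 = 0.11934, p̂₂ = 218/2093 = 0.10416.
Pooled p̂ = (145+218)/(1215+2093) = 363/3308 = 0.10973.
SE = √(0.0976924 × 0.00130083) = 0.01127.
z = (0.11934 − 0.10416)/0.01127 = 0.01518/0.01127 = 1.347.
p-value = P(Z > 1.347) ≈ 0.0890.

z = 1.347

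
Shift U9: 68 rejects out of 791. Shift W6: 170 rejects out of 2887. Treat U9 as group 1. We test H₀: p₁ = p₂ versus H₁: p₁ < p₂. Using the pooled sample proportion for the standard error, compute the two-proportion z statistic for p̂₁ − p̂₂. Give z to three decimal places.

z = 2.743

p̂₁ = 68/791 = 0.085967, p̂₂ = 170/2887 = 0.058885.
Pooled p̂ = (68+170)/(791+2887) = 238/3678 = 0.064709.
SE = √(0.0605218 × 0.0016106) = 0.009873.
z = (0.085967 − 0.058885)/0.009873 = 0.027082/0.009873 = 2.743.
p-value = P(Z < 2.743) ≈ 0.9970.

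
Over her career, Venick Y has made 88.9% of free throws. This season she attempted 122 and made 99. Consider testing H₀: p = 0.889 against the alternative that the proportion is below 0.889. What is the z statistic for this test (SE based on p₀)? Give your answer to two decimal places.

p̂ = 99/122 ≈ 0.8115.
Standard error under H₀: √(0.889×0.111/122) = 0.0284.
z = (0.8115 − 0.889)/0.0284 = -0.0775/0.0284 = -2.73.

z = -2.73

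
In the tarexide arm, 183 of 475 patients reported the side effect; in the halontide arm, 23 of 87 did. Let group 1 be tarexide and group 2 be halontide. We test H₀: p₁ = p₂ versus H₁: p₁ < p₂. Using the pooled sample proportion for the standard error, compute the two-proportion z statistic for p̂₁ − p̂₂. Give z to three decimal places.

p̂₁ = 183/475 ≈ 0.38526, p̂₂ = 23/87 ≈ 0.26437.
Pooled p̂ = (183+23)/(475+87) = 206/562 = 0.36655.
SE = √(0.232191 × 0.0135995) = 0.05619.
z = (0.38526 − 0.26437)/0.05619 = 0.12089/0.05619 = 2.151.

z = 2.151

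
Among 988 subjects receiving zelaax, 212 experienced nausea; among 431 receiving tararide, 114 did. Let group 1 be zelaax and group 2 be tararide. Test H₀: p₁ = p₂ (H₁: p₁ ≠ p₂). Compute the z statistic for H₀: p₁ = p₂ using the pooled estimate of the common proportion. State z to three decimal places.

p̂₁ = 212/988 = 0.21457, p̂₂ = 114/431 = 0.26450.
Pooled p̂ = (212+114)/(988+431) = 326/1419 = 0.22974.
SE = √(0.176959 × 0.00333233) = 0.02428.
z = (0.21457 − 0.26450)/0.02428 = -0.04993/0.02428 = -2.056.
p-value = 2·P(Z > 2.056) ≈ 0.0398.

z = -2.056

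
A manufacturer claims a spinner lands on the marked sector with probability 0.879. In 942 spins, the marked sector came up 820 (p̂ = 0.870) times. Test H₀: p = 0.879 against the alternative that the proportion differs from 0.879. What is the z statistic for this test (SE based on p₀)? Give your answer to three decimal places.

z = -0.801

p̂ = 820/942 ≈ 0.87049.
Under H₀, SE = √(0.879·0.121/942) = √(0.000112908) = 0.01063.
z = (0.87049 − 0.879)/0.01063 = -0.00851/0.01063 = -0.801.
Two-sided p-value ≈ 2·Φ(−0.801) = 0.4231.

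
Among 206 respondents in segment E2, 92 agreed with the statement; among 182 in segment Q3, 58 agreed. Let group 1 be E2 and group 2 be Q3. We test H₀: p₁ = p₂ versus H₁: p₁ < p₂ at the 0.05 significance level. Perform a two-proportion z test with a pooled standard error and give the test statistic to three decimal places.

p̂₁ = 92/206 = 0.44660, p̂₂ = 58/182 = 0.31868.
Pooled p̂ = (92+58)/(206+182) = 150/388 = 0.38660.
SE = √(0.23714 × 0.0103489) = 0.04954.
z = (0.44660 − 0.31868)/0.04954 = 0.12792/0.04954 = 2.582.
p-value = P(Z < 2.582) ≈ 0.9951. With α = 0.05, fail to reject H₀.

z = 2.582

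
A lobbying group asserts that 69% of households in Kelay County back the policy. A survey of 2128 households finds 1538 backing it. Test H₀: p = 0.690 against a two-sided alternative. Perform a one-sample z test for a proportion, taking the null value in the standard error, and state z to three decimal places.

z = 3.266

p̂ = 1538/2128 = 0.722744.
Standard error under H₀: √(0.69×0.31/2128) = 0.010026.
z = (0.722744 − 0.69)/0.010026 = 0.032744/0.010026 = 3.266.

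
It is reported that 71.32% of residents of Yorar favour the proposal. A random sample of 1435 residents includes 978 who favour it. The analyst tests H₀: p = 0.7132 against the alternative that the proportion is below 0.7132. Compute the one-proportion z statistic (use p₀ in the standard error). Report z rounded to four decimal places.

z = -2.6524

p̂ = 978/1435 ≈ 0.681533.
SE = √(p₀(1−p₀)/n) = √(0.20455/1435) = 0.011939.
z = (0.681533 − 0.7132)/0.011939 = -0.031667/0.011939 = -2.6524.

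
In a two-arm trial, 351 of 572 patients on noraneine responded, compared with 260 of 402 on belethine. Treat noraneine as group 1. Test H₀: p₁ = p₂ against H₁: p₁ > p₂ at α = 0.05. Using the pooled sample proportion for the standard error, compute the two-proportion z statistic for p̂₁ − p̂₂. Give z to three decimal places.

p̂₁ = 351/572 = 0.61364, p̂₂ = 260/402 = 0.64677.
Pooled p̂ = (351+260)/(572+402) = 611/974 = 0.62731.
SE = √(0.233792 × 0.00423581) = 0.03147.
z = (0.61364 − 0.64677)/0.03147 = -0.03313/0.03147 = -1.053.
p-value = P(Z > -1.053) ≈ 0.8538, so at α = 0.05 we fail to reject H₀.

z = -1.053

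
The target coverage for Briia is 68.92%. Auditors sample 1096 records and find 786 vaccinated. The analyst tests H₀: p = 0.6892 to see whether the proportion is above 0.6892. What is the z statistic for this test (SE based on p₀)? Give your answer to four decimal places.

p̂ = 786/1096 ≈ 0.717153.
SE = √(p₀(1−p₀)/n) = √(0.2142/1096) = 0.013980.
z = (0.717153 − 0.6892)/0.013980 = 0.027953/0.013980 = 1.9995.
p-value = P(Z > 2.000) ≈ 0.0228.

z = 1.9995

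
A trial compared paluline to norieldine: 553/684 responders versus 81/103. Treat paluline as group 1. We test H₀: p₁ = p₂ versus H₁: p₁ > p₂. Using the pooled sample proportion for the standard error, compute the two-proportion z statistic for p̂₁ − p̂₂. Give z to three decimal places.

p̂₁ = 553/684 = 0.80848, p̂₂ = 81/103 = 0.78641.
Pooled p̂ = (553+81)/(684+103) = 634/787 = 0.80559.
SE = √(p̂(1−p̂)(1/n₁+1/n₂)) = √(0.80559·0.19441·0.0111707) = √(0.00174949) = 0.04183.
z = (0.80848 − 0.78641)/0.04183 = 0.02207/0.04183 = 0.528.

z = 0.528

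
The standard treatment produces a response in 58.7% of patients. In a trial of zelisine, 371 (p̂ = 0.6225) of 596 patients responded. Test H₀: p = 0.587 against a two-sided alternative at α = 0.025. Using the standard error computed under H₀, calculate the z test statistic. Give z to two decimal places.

z = 1.76

p̂ = 371/596 = 0.6225.
Under H₀, SE = √(0.587·0.413/596) = √(0.000406763) = 0.0202.
z = (0.6225 − 0.587)/0.0202 = 0.0355/0.0202 = 1.76.
p-value = 2·P(Z > 1.759) ≈ 0.0785. With α = 0.025, fail to reject H₀.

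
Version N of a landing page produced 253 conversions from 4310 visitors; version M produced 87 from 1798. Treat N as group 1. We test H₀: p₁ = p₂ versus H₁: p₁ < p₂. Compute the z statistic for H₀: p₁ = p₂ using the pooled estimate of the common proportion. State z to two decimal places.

p̂₁ = 253/4310 ≈ 0.05870, p̂₂ = 87/1798 ≈ 0.04839.
Pooled p̂ = (253+87)/(4310+1798) = 340/6108 = 0.05566.
SE = √(p̂(1−p̂)(1/n₁+1/n₂)) = √(0.05566·0.94434·0.000788192) = √(4.14322e-05) = 0.00644.
z = (0.05870 − 0.04839)/0.00644 = 0.01031/0.00644 = 1.60.
p-value = P(Z < 1.602) ≈ 0.9455.

z = 1.60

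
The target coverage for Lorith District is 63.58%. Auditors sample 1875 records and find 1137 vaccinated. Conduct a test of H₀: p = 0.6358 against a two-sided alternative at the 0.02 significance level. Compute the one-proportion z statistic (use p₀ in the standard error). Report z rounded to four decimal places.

p̂ = 1137/1875 ≈ 0.606400.
Under H₀, SE = √(0.6358·0.3642/1875) = √(0.000123498) = 0.011113.
z = (0.606400 − 0.6358)/0.011113 = -0.029400/0.011113 = -2.6456.
p-value = 2·P(Z > 2.646) ≈ 0.0082. With α = 0.02, reject H₀.

z = -2.6456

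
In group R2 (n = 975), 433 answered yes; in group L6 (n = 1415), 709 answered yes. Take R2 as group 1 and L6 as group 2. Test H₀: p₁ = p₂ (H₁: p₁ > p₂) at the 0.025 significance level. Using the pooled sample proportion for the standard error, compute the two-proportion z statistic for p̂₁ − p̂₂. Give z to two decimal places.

z = -2.74

p̂₁ = 433/975 = 0.4441, p̂₂ = 709/1415 = 0.5011.
Pooled p̂ = (433+709)/(975+1415) = 1142/2390 = 0.4778.
SE = √(0.249508 × 0.00173235) = 0.0208.
z = (0.4441 − 0.5011)/0.0208 = -0.0570/0.0208 = -2.74.
p-value = P(Z > -2.740) ≈ 0.9969. With α = 0.025, fail to reject H₀.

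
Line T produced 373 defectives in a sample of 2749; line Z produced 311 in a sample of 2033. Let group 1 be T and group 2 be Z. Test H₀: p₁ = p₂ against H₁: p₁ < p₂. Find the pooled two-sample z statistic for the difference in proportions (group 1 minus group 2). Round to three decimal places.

z = -1.688

p̂₁ = 373/2749 = 0.13569, p̂₂ = 311/2033 = 0.15298.
Pooled p̂ = (373+311)/(2749+2033) = 684/4782 = 0.14304.
SE = √(0.122577 × 0.000855653) = 0.01024.
z = (0.13569 − 0.15298)/0.01024 = -0.01729/0.01024 = -1.688.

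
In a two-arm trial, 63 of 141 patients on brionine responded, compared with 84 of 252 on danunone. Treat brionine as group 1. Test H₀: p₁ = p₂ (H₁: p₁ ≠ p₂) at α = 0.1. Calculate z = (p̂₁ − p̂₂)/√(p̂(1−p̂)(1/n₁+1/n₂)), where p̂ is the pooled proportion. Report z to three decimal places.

z = 2.230

p̂₁ = 63/141 = 0.44681, p̂₂ = 84/252 = 0.33333.
Pooled p̂ = (63+84)/(141+252) = 147/393 = 0.37405.
SE = √(p̂(1−p̂)(1/n₁+1/n₂)) = √(0.37405·0.62595·0.0110605) = √(0.00258965) = 0.05089.
z = (0.44681 − 0.33333)/0.05089 = 0.11348/0.05089 = 2.230.
Two-sided p-value ≈ 2·Φ(−2.230) = 0.0258; since p < α = 0.1, reject H₀.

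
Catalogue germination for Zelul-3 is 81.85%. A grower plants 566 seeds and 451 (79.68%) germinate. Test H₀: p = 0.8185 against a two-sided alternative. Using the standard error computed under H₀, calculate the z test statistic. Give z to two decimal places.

z = -1.34

p̂ = 451/566 ≈ 0.7968.
Standard error under H₀: √(0.8185×0.1815/566) = 0.0162.
z = (0.7968 − 0.8185)/0.0162 = -0.0217/0.0162 = -1.34.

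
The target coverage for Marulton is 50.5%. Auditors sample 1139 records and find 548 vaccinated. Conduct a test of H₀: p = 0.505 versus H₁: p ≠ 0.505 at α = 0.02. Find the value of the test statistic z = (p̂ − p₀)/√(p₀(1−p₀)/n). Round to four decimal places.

z = -1.6117

p̂ = 548/1139 ≈ 0.481124.
SE = √(p₀(1−p₀)/n) = √(0.24998/1139) = 0.014814.
z = (0.481124 − 0.505)/0.014814 = -0.023876/0.014814 = -1.6117.
p-value = 2·P(Z > 1.612) ≈ 0.1070. With α = 0.02, fail to reject H₀.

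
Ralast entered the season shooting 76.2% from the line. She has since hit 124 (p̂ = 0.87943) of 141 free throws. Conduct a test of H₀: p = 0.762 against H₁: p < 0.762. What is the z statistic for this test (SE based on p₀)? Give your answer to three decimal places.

z = 3.274

p̂ = 124/141 = 0.879433.
Standard error under H₀: √(0.762×0.238/141) = 0.035864.
z = (0.879433 − 0.762)/0.035864 = 0.117433/0.035864 = 3.274.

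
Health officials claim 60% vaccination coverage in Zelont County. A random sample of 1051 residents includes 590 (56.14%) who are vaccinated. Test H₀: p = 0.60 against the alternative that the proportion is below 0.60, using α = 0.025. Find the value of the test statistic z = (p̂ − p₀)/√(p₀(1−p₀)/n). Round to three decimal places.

z = -2.556

p̂ = 590/1051 ≈ 0.561370.
SE = √(p₀(1−p₀)/n) = √(0.24/1051) = 0.015111.
z = (0.561370 − 0.6)/0.015111 = -0.038630/0.015111 = -2.556.
p-value = P(Z < -2.556) ≈ 0.0053; since p < α = 0.025, reject H₀.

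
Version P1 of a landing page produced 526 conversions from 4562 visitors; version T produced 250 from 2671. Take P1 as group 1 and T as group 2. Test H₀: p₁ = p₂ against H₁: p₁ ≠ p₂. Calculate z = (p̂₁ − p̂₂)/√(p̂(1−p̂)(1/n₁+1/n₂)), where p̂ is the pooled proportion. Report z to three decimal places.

z = 2.878

p̂₁ = 526/4562 ≈ 0.11530, p̂₂ = 250/2671 ≈ 0.09360.
Pooled p̂ = (526+250)/(4562+2671) = 776/7233 = 0.10729.
SE = √(p̂(1−p̂)(1/n₁+1/n₂)) = √(0.10729·0.89271·0.000593594) = √(5.68519e-05) = 0.00754.
z = (0.11530 − 0.09360)/0.00754 = 0.02170/0.00754 = 2.878.
Two-sided p-value ≈ 2·Φ(−2.878) = 0.0040.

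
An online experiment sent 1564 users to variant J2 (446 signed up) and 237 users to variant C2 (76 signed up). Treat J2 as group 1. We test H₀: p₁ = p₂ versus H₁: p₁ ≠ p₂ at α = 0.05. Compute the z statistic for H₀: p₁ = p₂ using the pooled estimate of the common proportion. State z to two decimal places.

p̂₁ = 446/1564 ≈ 0.2852, p̂₂ = 76/237 ≈ 0.3207.
Pooled p̂ = (446+76)/(1564+237) = 522/1801 = 0.2898.
SE = √(0.205832 × 0.0048588) = 0.0316.
z = (0.2852 − 0.3207)/0.0316 = -0.0355/0.0316 = -1.12.
p-value = 2·P(Z > 1.123) ≈ 0.2615. With α = 0.05, fail to reject H₀.

z = -1.12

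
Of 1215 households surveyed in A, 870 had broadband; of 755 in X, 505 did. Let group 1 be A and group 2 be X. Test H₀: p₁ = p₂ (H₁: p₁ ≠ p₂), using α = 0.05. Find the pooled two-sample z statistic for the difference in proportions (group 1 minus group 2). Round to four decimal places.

z = 2.2172

p̂₁ = 870/1215 = 0.716049, p̂₂ = 505/755 = 0.668874.
Pooled p̂ = (870+505)/(1215+755) = 1375/1970 = 0.697970.
SE = √(0.210808 × 0.00214755) = 0.021277.
z = (0.716049 − 0.668874)/0.021277 = 0.047175/0.021277 = 2.2172.
p-value = 2·P(Z > 2.217) ≈ 0.0266; since p < α = 0.05, reject H₀.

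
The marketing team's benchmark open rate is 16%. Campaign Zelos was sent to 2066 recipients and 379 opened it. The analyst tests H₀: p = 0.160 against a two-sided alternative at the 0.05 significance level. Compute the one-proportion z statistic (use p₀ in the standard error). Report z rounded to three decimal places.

p̂ = 379/2066 = 0.183446.
Under H₀, SE = √(0.16·0.84/2066) = √(6.50532e-05) = 0.008066.
z = (0.183446 − 0.16)/0.008066 = 0.023446/0.008066 = 2.907.
p-value = 2·P(Z > 2.907) ≈ 0.0036. With α = 0.05, reject H₀.

z = 2.907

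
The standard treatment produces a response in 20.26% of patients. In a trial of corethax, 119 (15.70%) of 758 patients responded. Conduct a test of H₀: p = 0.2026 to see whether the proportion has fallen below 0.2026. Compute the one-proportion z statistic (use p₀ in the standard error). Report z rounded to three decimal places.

z = -3.124

p̂ = 119/758 = 0.15699.
Under H₀, SE = √(0.2026·0.7974/758) = √(0.000213131) = 0.01460.
z = (0.15699 − 0.2026)/0.01460 = -0.04561/0.01460 = -3.124.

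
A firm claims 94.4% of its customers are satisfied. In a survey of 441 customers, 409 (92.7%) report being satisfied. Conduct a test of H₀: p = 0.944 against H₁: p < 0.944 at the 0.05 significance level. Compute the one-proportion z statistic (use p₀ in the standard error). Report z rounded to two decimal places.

z = -1.51

p̂ = 409/441 ≈ 0.92744.
Under H₀, SE = √(0.944·0.056/441) = √(0.000119873) = 0.01095.
z = (0.92744 − 0.944)/0.01095 = -0.01656/0.01095 = -1.51.
p-value = P(Z < -1.513) ≈ 0.0652. With α = 0.05, fail to reject H₀.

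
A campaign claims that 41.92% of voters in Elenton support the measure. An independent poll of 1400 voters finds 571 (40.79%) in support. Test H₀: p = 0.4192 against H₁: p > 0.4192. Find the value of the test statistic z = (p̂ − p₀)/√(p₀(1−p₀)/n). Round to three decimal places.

z = -0.860

p̂ = 571/1400 ≈ 0.40786.
Under H₀, SE = √(0.4192·0.5808/1400) = √(0.000173908) = 0.01319.
z = (0.40786 − 0.4192)/0.01319 = -0.01134/0.01319 = -0.860.
p-value = P(Z > -0.860) ≈ 0.8051.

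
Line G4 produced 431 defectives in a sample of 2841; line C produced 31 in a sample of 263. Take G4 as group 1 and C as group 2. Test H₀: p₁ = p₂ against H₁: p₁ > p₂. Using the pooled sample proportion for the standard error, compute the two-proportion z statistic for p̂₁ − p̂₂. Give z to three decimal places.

p̂₁ = 431/2841 = 0.15171, p̂₂ = 31/263 = 0.11787.
Pooled p̂ = (431+31)/(2841+263) = 462/3104 = 0.14884.
SE = √(0.126687 × 0.00415427) = 0.02294.
z = (0.15171 − 0.11787)/0.02294 = 0.03384/0.02294 = 1.475.

z = 1.475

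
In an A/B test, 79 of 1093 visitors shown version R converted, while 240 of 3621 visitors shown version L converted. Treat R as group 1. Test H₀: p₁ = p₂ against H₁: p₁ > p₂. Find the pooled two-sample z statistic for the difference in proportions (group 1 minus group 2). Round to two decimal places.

z = 0.69

p̂₁ = 79/1093 ≈ 0.0723, p̂₂ = 240/3621 ≈ 0.0663.
Pooled p̂ = (79+240)/(1093+3621) = 319/4714 = 0.0677.
SE = √(p̂(1−p̂)(1/n₁+1/n₂)) = √(0.0677·0.9323·0.00119108) = √(7.51469e-05) = 0.0087.
z = (0.0723 − 0.0663)/0.0087 = 0.0060/0.0087 = 0.69.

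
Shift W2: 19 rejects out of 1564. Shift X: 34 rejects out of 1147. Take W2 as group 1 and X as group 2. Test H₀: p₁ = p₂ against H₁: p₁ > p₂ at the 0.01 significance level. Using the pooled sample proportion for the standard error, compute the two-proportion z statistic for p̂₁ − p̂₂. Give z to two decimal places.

z = -3.25

p̂₁ = 19/1564 = 0.01215, p̂₂ = 34/1147 = 0.02964.
Pooled p̂ = (19+34)/(1564+1147) = 53/2711 = 0.01955.
SE = √(p̂(1−p̂)(1/n₁+1/n₂)) = √(0.01955·0.98045·0.00151123) = √(2.89668e-05) = 0.00538.
z = (0.01215 − 0.02964)/0.00538 = -0.01749/0.00538 = -3.25.
p-value = P(Z > -3.250) ≈ 0.9994. With α = 0.01, fail to reject H₀.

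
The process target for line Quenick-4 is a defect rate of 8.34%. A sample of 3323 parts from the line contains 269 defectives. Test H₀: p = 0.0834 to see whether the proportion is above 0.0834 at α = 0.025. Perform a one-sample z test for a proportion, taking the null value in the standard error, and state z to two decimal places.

p̂ = 269/3323 ≈ 0.08095.
SE = √(p₀(1−p₀)/n) = √(0.076444/3323) = 0.00480.
z = (0.08095 − 0.0834)/0.00480 = -0.00245/0.00480 = -0.51.
p-value = P(Z > -0.511) ≈ 0.6952; since p > α = 0.025, fail to reject H₀.

z = -0.51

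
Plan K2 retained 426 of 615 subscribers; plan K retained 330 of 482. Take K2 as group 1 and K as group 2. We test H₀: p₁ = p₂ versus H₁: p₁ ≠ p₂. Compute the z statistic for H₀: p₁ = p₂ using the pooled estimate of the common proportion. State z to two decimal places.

p̂₁ = 426/615 = 0.6927, p̂₂ = 330/482 = 0.6846.
Pooled p̂ = (426+330)/(615+482) = 756/1097 = 0.6892.
SE = √(0.214221 × 0.00370071) = 0.0282.
z = (0.6927 − 0.6846)/0.0282 = 0.0081/0.0282 = 0.29.
Two-sided p-value ≈ 2·Φ(−0.285) = 0.7753.

z = 0.29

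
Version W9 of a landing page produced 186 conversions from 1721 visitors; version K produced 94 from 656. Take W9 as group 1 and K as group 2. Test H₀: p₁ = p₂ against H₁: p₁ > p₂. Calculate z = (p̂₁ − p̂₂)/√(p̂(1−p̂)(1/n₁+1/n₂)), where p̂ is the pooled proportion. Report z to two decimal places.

z = -2.38

p̂₁ = 186/1721 = 0.1081, p̂₂ = 94/656 = 0.1433.
Pooled p̂ = (186+94)/(1721+656) = 280/2377 = 0.1178.
SE = √(p̂(1−p̂)(1/n₁+1/n₂)) = √(0.1178·0.8822·0.00210545) = √(0.000218798) = 0.0148.
z = (0.1081 − 0.1433)/0.0148 = -0.0352/0.0148 = -2.38.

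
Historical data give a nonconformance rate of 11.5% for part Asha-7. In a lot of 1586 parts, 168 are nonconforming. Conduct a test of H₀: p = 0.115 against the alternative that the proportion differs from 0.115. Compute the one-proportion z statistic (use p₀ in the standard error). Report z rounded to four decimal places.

z = -1.1326

p̂ = 168/1586 = 0.105927.
Standard error under H₀: √(0.115×0.885/1586) = 0.008011.
z = (0.105927 − 0.115)/0.008011 = -0.009073/0.008011 = -1.1326.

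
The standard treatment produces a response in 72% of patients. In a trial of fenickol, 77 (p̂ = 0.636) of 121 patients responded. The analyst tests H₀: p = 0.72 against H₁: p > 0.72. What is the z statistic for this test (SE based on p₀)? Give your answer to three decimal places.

z = -2.049

p̂ = 77/121 ≈ 0.63636.
SE = √(p₀(1−p₀)/n) = √(0.2016/121) = 0.04082.
z = (0.63636 − 0.72)/0.04082 = -0.08364/0.04082 = -2.049.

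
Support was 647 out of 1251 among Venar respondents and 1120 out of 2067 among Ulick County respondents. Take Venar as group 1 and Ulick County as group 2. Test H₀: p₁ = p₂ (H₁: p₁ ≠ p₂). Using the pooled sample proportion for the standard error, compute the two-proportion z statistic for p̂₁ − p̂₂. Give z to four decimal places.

p̂₁ = 647/1251 ≈ 0.5171863, p̂₂ = 1120/2067 ≈ 0.5418481.
Pooled p̂ = (647+1120)/(1251+2067) = 1767/3318 = 0.5325497.
SE = √(p̂(1−p̂)(1/n₁+1/n₂)) = √(0.5325497·0.4674503·0.00128315) = √(0.000319429) = 0.0178726.
z = (0.5171863 − 0.5418481)/0.0178726 = -0.0246618/0.0178726 = -1.3799.

z = -1.3799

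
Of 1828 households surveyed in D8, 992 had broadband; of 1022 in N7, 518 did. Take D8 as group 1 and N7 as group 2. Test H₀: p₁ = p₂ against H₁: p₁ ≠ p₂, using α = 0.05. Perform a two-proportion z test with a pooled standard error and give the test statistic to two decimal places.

z = 1.84

p̂₁ = 992/1828 = 0.5427, p̂₂ = 518/1022 = 0.5068.
Pooled p̂ = (992+518)/(1828+1022) = 1510/2850 = 0.5298.
SE = √(p̂(1−p̂)(1/n₁+1/n₂)) = √(0.5298·0.4702·0.00152552) = √(0.000380023) = 0.0195.
z = (0.5427 − 0.5068)/0.0195 = 0.0359/0.0195 = 1.84.
p-value = 2·P(Z > 1.837) ≈ 0.0661; since p > α = 0.05, fail to reject H₀.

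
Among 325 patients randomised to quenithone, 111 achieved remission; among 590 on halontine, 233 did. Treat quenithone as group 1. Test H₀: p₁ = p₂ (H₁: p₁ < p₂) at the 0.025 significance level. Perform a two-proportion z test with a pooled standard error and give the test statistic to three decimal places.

z = -1.595

p̂₁ = 111/325 ≈ 0.34154, p̂₂ = 233/590 ≈ 0.39492.
Pooled p̂ = (111+233)/(325+590) = 344/915 = 0.37596.
SE = √(p̂(1−p̂)(1/n₁+1/n₂)) = √(0.37596·0.62404·0.00477184) = √(0.00111954) = 0.03346.
z = (0.34154 − 0.39492)/0.03346 = -0.05338/0.03346 = -1.595.
p-value = P(Z < -1.595) ≈ 0.0553. With α = 0.025, fail to reject H₀.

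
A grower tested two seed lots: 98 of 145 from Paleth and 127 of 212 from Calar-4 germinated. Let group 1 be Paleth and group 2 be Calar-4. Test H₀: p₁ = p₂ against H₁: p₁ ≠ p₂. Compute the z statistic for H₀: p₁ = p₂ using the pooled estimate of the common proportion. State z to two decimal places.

z = 1.48

p̂₁ = 98/145 ≈ 0.6759, p̂₂ = 127/212 ≈ 0.5991.
Pooled p̂ = (98+127)/(145+212) = 225/357 = 0.6303.
SE = √(p̂(1−p̂)(1/n₁+1/n₂)) = √(0.6303·0.3697·0.0116135) = √(0.00270635) = 0.0520.
z = (0.6759 − 0.5991)/0.0520 = 0.0768/0.0520 = 1.48.
Two-sided p-value ≈ 2·Φ(−1.476) = 0.1398.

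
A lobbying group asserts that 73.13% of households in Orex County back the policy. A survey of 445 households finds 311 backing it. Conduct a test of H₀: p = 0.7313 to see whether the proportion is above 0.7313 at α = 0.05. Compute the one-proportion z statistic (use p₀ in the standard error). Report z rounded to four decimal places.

p̂ = 311/445 ≈ 0.698876.
SE = √(p₀(1−p₀)/n) = √(0.1965/445) = 0.021014.
z = (0.698876 − 0.7313)/0.021014 = -0.032424/0.021014 = -1.5430.
p-value = P(Z > -1.543) ≈ 0.9386, so at α = 0.05 we fail to reject H₀.

z = -1.5430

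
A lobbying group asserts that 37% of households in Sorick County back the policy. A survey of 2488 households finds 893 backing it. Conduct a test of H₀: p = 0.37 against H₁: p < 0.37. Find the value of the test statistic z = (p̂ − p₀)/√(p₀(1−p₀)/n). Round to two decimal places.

z = -1.14

p̂ = 893/2488 = 0.3589.
Standard error under H₀: √(0.37×0.63/2488) = 0.0097.
z = (0.3589 − 0.37)/0.0097 = -0.0111/0.0097 = -1.14.
p-value = P(Z < -1.144) ≈ 0.1262.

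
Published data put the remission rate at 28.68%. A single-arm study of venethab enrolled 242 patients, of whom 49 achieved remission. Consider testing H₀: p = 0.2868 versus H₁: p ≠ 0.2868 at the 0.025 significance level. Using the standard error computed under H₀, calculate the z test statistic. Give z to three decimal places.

z = -2.900

p̂ = 49/242 ≈ 0.202479.
Standard error under H₀: √(0.2868×0.7132/242) = 0.029073.
z = (0.202479 − 0.2868)/0.029073 = -0.084321/0.029073 = -2.900.
p-value = 2·P(Z > 2.900) ≈ 0.0037; since p < α = 0.025, reject H₀.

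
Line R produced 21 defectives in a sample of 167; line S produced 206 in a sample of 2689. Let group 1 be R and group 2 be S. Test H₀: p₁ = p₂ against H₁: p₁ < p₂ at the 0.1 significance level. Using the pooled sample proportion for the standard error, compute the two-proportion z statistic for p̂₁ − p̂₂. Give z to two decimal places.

z = 2.28

p̂₁ = 21/167 ≈ 0.12575, p̂₂ = 206/2689 ≈ 0.07661.
Pooled p̂ = (21+206)/(167+2689) = 227/2856 = 0.07948.
SE = √(p̂(1−p̂)(1/n₁+1/n₂)) = √(0.07948·0.92052·0.00635991) = √(0.000465319) = 0.02157.
z = (0.12575 − 0.07661)/0.02157 = 0.04914/0.02157 = 2.28.
p-value = P(Z < 2.278) ≈ 0.9886. With α = 0.1, fail to reject H₀.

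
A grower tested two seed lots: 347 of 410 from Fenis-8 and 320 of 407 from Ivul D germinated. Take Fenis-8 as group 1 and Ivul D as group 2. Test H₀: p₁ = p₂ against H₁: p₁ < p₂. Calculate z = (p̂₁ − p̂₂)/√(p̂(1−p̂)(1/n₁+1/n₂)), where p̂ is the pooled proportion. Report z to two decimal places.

p̂₁ = 347/410 = 0.8463, p̂₂ = 320/407 = 0.7862.
Pooled p̂ = (347+320)/(410+407) = 667/817 = 0.8164.
SE = √(0.14989 × 0.00489603) = 0.0271.
z = (0.8463 − 0.7862)/0.0271 = 0.0601/0.0271 = 2.22.

z = 2.22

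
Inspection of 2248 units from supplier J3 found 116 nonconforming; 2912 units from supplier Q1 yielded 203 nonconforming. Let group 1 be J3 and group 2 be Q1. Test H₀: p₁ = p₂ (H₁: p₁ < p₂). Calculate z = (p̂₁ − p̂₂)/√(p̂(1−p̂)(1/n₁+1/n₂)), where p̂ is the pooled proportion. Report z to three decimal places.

z = -2.678

p̂₁ = 116/2248 = 0.051601, p̂₂ = 203/2912 = 0.069712.
Pooled p̂ = (116+203)/(2248+2912) = 319/5160 = 0.061822.
SE = √(0.0579998 × 0.000788246) = 0.006762.
z = (0.051601 − 0.069712)/0.006762 = -0.018111/0.006762 = -2.678.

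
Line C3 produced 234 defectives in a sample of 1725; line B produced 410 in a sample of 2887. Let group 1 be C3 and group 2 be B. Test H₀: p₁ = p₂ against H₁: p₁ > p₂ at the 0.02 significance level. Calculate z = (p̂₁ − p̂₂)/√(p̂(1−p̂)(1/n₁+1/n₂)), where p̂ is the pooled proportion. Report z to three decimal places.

p̂₁ = 234/1725 ≈ 0.135652, p̂₂ = 410/2887 ≈ 0.142016.
Pooled p̂ = (234+410)/(1725+2887) = 644/4612 = 0.139636.
SE = √(0.120138 × 0.00092609) = 0.010548.
z = (0.135652 − 0.142016)/0.010548 = -0.006364/0.010548 = -0.603.
p-value = P(Z > -0.603) ≈ 0.7269, so at α = 0.02 we fail to reject H₀.

z = -0.603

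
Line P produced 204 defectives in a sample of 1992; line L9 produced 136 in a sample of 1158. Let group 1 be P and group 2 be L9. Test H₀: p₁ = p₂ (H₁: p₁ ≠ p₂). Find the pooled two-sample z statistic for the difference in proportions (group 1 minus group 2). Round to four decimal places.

z = -1.3111

p̂₁ = 204/1992 ≈ 0.102410, p̂₂ = 136/1158 ≈ 0.117444.
Pooled p̂ = (204+136)/(1992+1158) = 340/3150 = 0.107937.
SE = √(p̂(1−p̂)(1/n₁+1/n₂)) = √(0.107937·0.892063·0.00136557) = √(0.000131485) = 0.011467.
z = (0.102410 − 0.117444)/0.011467 = -0.015034/0.011467 = -1.3111.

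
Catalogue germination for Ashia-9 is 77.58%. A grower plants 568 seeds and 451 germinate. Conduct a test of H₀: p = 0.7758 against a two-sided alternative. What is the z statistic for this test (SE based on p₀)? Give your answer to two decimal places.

p̂ = 451/568 = 0.7940.
SE = √(p₀(1−p₀)/n) = √(0.17393/568) = 0.0175.
z = (0.7940 − 0.7758)/0.0175 = 0.0182/0.0175 = 1.04.
p-value = 2·P(Z > 1.041) ≈ 0.2979.

z = 1.04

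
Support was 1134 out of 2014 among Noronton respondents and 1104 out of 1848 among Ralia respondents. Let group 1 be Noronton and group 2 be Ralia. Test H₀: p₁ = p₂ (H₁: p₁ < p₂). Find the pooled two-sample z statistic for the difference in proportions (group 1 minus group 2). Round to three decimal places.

p̂₁ = 1134/2014 ≈ 0.56306, p̂₂ = 1104/1848 ≈ 0.59740.
Pooled p̂ = (1134+1104)/(2014+1848) = 2238/3862 = 0.57949.
SE = √(0.243681 × 0.00103765) = 0.01590.
z = (0.56306 − 0.59740)/0.01590 = -0.03434/0.01590 = -2.160.
p-value = P(Z < -2.160) ≈ 0.0154.

z = -2.160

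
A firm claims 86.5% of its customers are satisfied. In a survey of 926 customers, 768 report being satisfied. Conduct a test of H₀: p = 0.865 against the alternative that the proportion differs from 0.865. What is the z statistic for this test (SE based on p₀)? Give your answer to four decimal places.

z = -3.1725

p̂ = 768/926 ≈ 0.8293737.
Standard error under H₀: √(0.865×0.135/926) = 0.0112297.
z = (0.8293737 − 0.865)/0.0112297 = -0.0356263/0.0112297 = -3.1725.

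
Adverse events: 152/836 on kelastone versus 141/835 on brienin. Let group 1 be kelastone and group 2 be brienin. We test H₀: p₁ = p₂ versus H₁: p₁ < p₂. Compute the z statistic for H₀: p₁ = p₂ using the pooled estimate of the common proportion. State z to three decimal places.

z = 0.696

p̂₁ = 152/836 = 0.181818, p̂₂ = 141/835 = 0.168862.
Pooled p̂ = (152+141)/(836+835) = 293/1671 = 0.175344.
SE = √(p̂(1−p̂)(1/n₁+1/n₂)) = √(0.175344·0.824656·0.00239378) = √(0.000346137) = 0.018605.
z = (0.181818 − 0.168862)/0.018605 = 0.012956/0.018605 = 0.696.
p-value = P(Z < 0.696) ≈ 0.7569.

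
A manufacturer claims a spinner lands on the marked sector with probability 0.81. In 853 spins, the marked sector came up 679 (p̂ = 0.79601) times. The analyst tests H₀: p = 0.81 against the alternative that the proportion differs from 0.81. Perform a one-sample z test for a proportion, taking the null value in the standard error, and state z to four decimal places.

z = -1.0412

p̂ = 679/853 ≈ 0.796014.
Standard error under H₀: √(0.81×0.19/853) = 0.013432.
z = (0.796014 − 0.81)/0.013432 = -0.013986/0.013432 = -1.0412.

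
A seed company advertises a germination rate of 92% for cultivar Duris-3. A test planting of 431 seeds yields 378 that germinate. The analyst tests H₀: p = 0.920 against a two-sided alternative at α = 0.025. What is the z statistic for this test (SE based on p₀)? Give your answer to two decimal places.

p̂ = 378/431 ≈ 0.87703.
Standard error under H₀: √(0.92×0.08/431) = 0.01307.
z = (0.87703 − 0.92)/0.01307 = -0.04297/0.01307 = -3.29.
p-value = 2·P(Z > 3.288) ≈ 0.0010, so at α = 0.025 we reject H₀.

z = -3.29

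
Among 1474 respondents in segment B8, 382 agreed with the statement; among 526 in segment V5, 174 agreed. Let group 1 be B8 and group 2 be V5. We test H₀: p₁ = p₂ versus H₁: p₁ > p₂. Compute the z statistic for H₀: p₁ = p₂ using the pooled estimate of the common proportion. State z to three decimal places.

p̂₁ = 382/1474 ≈ 0.259159, p̂₂ = 174/526 ≈ 0.330798.
Pooled p̂ = (382+174)/(1474+526) = 556/2000 = 0.278000.
SE = √(0.200716 × 0.00257957) = 0.022754.
z = (0.259159 − 0.330798)/0.022754 = -0.071639/0.022754 = -3.148.
p-value = P(Z > -3.148) ≈ 0.9992.

z = -3.148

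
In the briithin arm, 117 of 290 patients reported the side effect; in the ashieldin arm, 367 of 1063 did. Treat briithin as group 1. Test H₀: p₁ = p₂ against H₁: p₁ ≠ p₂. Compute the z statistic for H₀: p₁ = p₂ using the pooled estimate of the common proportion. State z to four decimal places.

p̂₁ = 117/290 = 0.4034483, p̂₂ = 367/1063 = 0.3452493.
Pooled p̂ = (117+367)/(290+1063) = 484/1353 = 0.3577236.
SE = √(p̂(1−p̂)(1/n₁+1/n₂)) = √(0.3577236·0.6422764·0.00438901) = √(0.00100841) = 0.0317554.
z = (0.4034483 − 0.3452493)/0.0317554 = 0.0581990/0.0317554 = 1.8327.
Two-sided p-value ≈ 2·Φ(−1.833) = 0.0668.

z = 1.8327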